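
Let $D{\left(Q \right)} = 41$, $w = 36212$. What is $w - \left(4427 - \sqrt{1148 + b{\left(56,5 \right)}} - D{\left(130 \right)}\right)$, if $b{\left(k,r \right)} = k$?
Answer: $31826 + 2 \sqrt{301} \approx 31861.0$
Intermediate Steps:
$w - \left(4427 - \sqrt{1148 + b{\left(56,5 \right)}} - D{\left(130 \right)}\right) = 36212 - \left(4386 - \sqrt{1148 + 56}\right) = 36212 - \left(4386 - 2 \sqrt{301}\right) = 31826 + 2 \sqrt{301}$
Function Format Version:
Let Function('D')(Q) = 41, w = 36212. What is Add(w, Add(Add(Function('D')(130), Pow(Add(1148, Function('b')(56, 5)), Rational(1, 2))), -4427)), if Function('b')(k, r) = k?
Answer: Add(31826, Mul(2, Pow(301, Rational(1, 2)))) ≈ 31861.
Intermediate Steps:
Add(w, Add(Add(Function('D')(130), Pow(Add(1148, Function('b')(56, 5)), Rational(1, 2))), -4427)) = Add(36212, Add(Add(41, Pow(Add(1148, 56), Rational(1, 2))), -4427)) = Add(36212, Add(Add(41, Pow(1204, Rational(1, 2))), -4427)) = Add(36212, Add(Add(41, Mul(2, Pow(301, Rational(1, 2)))), -4427)) = Add(36212, Add(-4386, Mul(2, Pow(301, Rational(1, 2))))) = Add(31826, Mul(2, Pow(301, Rational(1, 2))))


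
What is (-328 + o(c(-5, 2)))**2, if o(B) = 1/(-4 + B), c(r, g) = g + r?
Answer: 5276209/49 ≈ 1.0768e+5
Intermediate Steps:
(-328 + o(c(-5, 2)))**2 = (-328 + 1/(-4 + (2 - 5)))**2 = (-328 + 1/(-4 - 3))**2 = (-328 + 1/(-7))**2 = (-328 - 1/7)**2 = (-2297/7)**2 = 5276209/49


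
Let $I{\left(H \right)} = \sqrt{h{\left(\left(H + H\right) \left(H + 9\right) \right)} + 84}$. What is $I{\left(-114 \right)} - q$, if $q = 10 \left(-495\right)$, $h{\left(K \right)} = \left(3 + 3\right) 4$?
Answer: $4950 + 6 \sqrt{3} \approx 4960.4$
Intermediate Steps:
$h{\left(K \right)} = 24$ ($h{\left(K \right)} = 6 \cdot 4 = 24$)
$I{\left(H \right)} = 6 \sqrt{3}$ ($I{\left(H \right)} = \sqrt{24 + 84} = \sqrt{108} = 6 \sqrt{3}$)
$q = -4950$
$I{\left(-114 \right)} - q = 6 \sqrt{3} - -4950 = 6 \sqrt{3} + 4950 = 4950 + 6 \sqrt{3}$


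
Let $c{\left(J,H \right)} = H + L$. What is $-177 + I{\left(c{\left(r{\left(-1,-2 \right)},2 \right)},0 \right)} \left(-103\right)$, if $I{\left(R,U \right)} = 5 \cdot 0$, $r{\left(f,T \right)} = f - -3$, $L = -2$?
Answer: $-177$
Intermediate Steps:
$r{\left(f,T \right)} = 3 + f$ ($r{\left(f,T \right)} = f + 3 = 3 + f$)
$c{\left(J,H \right)} = -2 + H$ ($c{\left(J,H \right)} = H - 2 = -2 + H$)
$I{\left(R,U \right)} = 0$
$-177 + I{\left(c{\left(r{\left(-1,-2 \right)},2 \right)},0 \right)} \left(-103\right) = -177 + 0 \left(-103\right) = -177 + 0 = -177$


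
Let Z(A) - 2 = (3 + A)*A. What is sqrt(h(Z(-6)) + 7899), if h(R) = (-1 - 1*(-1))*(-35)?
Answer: sqrt(7899) ≈ 88.876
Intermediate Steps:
Z(A) = 2 + A*(3 + A) (Z(A) = 2 + (3 + A)*A = 2 + A*(3 + A))
h(R) = 0 (h(R) = (-1 + 1)*(-35) = 0*(-35) = 0)
sqrt(h(Z(-6)) + 7899) = sqrt(0 + 7899) = sqrt(7899)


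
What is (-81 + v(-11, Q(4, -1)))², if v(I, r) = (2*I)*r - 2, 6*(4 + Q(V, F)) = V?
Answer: 841/9 ≈ 93.444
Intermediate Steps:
Q(V, F) = -4 + V/6
v(I, r) = -2 + 2*I*r (v(I, r) = 2*I*r - 2 = -2 + 2*I*r)
(-81 + v(-11, Q(4, -1)))² = (-81 + (-2 + 2*(-11)*(-4 + (⅙)*4)))² = (-81 + (-2 + 2*(-11)*(-4 + ⅔)))² = (-81 + (-2 + 2*(-11)*(-10/3)))² = (-81 + (-2 + 220/3))² = (-81 + 214/3)² = (-29/3)² = 841/9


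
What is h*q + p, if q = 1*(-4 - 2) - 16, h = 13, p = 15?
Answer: -271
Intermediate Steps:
q = -22 (q = 1*(-6) - 16 = -6 - 16 = -22)
h*q + p = 13*(-22) + 15 = -286 + 15 = -271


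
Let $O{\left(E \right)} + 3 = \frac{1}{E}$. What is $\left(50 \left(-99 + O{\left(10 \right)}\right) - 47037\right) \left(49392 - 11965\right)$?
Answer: $-1951144364$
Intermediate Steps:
$O{\left(E \right)} = -3 + \frac{1}{E}$
$\left(50 \left(-99 + O{\left(10 \right)}\right) - 47037\right) \left(49392 - 11965\right) = \left(50 \left(-99 - \left(3 - \frac{1}{10}\right)\right) - 47037\right) \left(49392 - 11965\right) = \left(50 \left(-99 + \left(-3 + \frac{1}{10}\right)\right) - 47037\right) 37427 = \left(50 \left(-99 - \frac{29}{10}\right) - 47037\right) 37427 = \left(50 \left(- \frac{1019}{10}\right) - 47037\right) 37427 = \left(-5095 - 47037\right) 37427 = \left(-52132\right) 37427 = -1951144364$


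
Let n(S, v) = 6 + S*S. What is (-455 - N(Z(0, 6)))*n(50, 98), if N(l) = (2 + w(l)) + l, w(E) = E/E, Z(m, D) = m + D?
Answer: -1162784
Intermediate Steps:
n(S, v) = 6 + S²
Z(m, D) = D + m
w(E) = 1
N(l) = 3 + l (N(l) = (2 + 1) + l = 3 + l)
(-455 - N(Z(0, 6)))*n(50, 98) = (-455 - (3 + (6 + 0)))*(6 + 50²) = (-455 - (3 + 6))*(6 + 2500) = (-455 - 1*9)*2506 = (-455 - 9)*2506 = -464*2506 = -1162784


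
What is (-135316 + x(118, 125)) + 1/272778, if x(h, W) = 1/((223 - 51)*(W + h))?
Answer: -257123613136739/1900171548 ≈ -1.3532e+5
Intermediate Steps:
x(h, W) = 1/(172*W + 172*h) (x(h, W) = 1/(172*(W + h)) = 1/(172*W + 172*h))
(-135316 + x(118, 125)) + 1/272778 = (-135316 + 1/(172*(125 + 118))) + 1/272778 = (-135316 + (1/172)/243) + 1/272778 = (-135316 + (1/172)*(1/243)) + 1/272778 = (-135316 + 1/41796) + 1/272778 = -5655667535/41796 + 1/272778 = -257123613136739/1900171548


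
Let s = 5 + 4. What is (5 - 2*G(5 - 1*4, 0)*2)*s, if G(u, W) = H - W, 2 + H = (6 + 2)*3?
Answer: -747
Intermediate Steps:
H = 22 (H = -2 + (6 + 2)*3 = -2 + 8*3 = -2 + 24 = 22)
G(u, W) = 22 - W
s = 9
(5 - 2*G(5 - 1*4, 0)*2)*s = (5 - 2*(22 - 1*0)*2)*9 = (5 - 2*(22 + 0)*2)*9 = (5 - 2*22*2)*9 = (5 - 44*2)*9 = (5 - 88)*9 = -83*9 = -747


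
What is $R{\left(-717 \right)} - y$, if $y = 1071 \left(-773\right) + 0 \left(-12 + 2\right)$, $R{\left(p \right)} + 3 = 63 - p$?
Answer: $828660$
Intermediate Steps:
$R{\left(p \right)} = 60 - p$ ($R{\left(p \right)} = -3 - \left(-63 + p\right) = 60 - p$)
$y = -827883$ ($y = -827883 + 0 \left(-10\right) = -827883 + 0 = -827883$)
$R{\left(-717 \right)} - y = \left(60 - -717\right) - -827883 = \left(60 + 717\right) + 827883 = 777 + 827883 = 828660$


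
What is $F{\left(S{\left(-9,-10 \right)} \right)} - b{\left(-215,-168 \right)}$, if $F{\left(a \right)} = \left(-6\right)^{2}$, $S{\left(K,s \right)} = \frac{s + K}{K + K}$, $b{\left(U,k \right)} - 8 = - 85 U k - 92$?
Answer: $3070320$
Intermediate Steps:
$b{\left(U,k \right)} = -84 - 85 U k$ ($b{\left(U,k \right)} = 8 + \left(- 85 U k - 92\right) = 8 - \left(92 + 85 U k\right) = -84 - 85 U k$)
$S{\left(K,s \right)} = \frac{K + s}{2 K}$
$F{\left(a \right)} = 36$
$F{\left(S{\left(-9,-10 \right)} \right)} - b{\left(-215,-168 \right)} = 36 - \left(-84 - \left(-18275\right) \left(-168\right)\right) = 36 - \left(-84 - 3070200\right) = 36 - -3070284 = 36 + 3070284 = 3070320$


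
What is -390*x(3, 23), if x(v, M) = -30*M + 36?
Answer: 255060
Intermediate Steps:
x(v, M) = 36 - 30*M
-390*x(3, 23) = -390*(36 - 30*23) = -390*(36 - 690) = -390*(-654) = 255060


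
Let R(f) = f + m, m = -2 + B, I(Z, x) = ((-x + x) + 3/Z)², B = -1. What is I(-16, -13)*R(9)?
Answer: 27/128 ≈ 0.21094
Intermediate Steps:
I(Z, x) = 9/Z² (I(Z, x) = (0 + 3/Z)² = (3/Z)² = 9/Z²)
m = -3 (m = -2 - 1 = -3)
R(f) = -3 + f (R(f) = f - 3 = -3 + f)
I(-16, -13)*R(9) = (9/(-16)²)*(-3 + 9) = (9*(1/256))*6 = (9/256)*6 = 27/128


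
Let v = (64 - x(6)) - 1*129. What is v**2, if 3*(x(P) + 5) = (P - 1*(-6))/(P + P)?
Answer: 32761/9 ≈ 3640.1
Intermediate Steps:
x(P) = -5 + (6 + P)/(6*P) (x(P) = -5 + ((P - 1*(-6))/(P + P))/3 = -5 + ((P + 6)/((2*P)))/3 = -5 + ((6 + P)*(1/(2*P)))/3 = -5 + ((6 + P)/(2*P))/3 = -5 + (6 + P)/(6*P))
v = -181/3 (v = (64 - (-29/6 + 1/6)) - 1*129 = (64 - (-29/6 + 1/6)) - 129 = (64 - 1*(-14/3)) - 129 = (64 + 14/3) - 129 = 206/3 - 129 = -181/3 ≈ -60.333)
v**2 = (-181/3)**2 = 32761/9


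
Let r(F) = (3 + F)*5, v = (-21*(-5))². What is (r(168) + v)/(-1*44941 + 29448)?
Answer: -11880/15493 ≈ -0.76680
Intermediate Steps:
v = 11025 (v = 105² = 11025)
r(F) = 15 + 5*F
(r(168) + v)/(-1*44941 + 29448) = ((15 + 5*168) + 11025)/(-1*44941 + 29448) = ((15 + 840) + 11025)/(-44941 + 29448) = (855 + 11025)/(-15493) = 11880*(-1/15493) = -11880/15493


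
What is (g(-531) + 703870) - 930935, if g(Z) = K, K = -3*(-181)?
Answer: -226522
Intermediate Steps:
K = 543
g(Z) = 543
(g(-531) + 703870) - 930935 = (543 + 703870) - 930935 = 704413 - 930935 = -226522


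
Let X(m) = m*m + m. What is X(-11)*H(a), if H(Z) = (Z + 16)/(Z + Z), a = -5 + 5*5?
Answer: 99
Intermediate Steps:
X(m) = m + m² (X(m) = m² + m = m + m²)
a = 20 (a = -5 + 25 = 20)
H(Z) = (16 + Z)/(2*Z) (H(Z) = (16 + Z)/((2*Z)) = (16 + Z)*(1/(2*Z)) = (16 + Z)/(2*Z))
X(-11)*H(a) = (-11*(1 - 11))*((½)*(16 + 20)/20) = (-11*(-10))*((½)*(1/20)*36) = 110*(9/10) = 99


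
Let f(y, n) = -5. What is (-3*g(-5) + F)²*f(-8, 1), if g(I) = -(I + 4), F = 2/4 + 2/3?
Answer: -605/36 ≈ -16.806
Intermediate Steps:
F = 7/6 (F = 2*(¼) + 2*(⅓) = ½ + ⅔ = 7/6 ≈ 1.1667)
g(I) = -4 - I (g(I) = -(4 + I) = -4 - I)
(-3*g(-5) + F)²*f(-8, 1) = (-3*(-4 - 1*(-5)) + 7/6)²*(-5) = (-3*(-4 + 5) + 7/6)²*(-5) = (-3*1 + 7/6)²*(-5) = (-3 + 7/6)²*(-5) = (-11/6)²*(-5) = (121/36)*(-5) = -605/36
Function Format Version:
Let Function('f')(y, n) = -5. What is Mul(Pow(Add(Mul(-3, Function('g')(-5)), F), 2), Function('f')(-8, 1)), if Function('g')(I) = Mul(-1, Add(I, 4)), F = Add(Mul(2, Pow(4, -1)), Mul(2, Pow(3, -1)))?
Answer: Rational(-605, 36) ≈ -16.806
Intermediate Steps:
F = Rational(7, 6) (F = Add(Mul(2, Rational(1, 4)), Mul(2, Rational(1, 3))) = Add(Rational(1, 2), Rational(2, 3)) = Rational(7, 6) ≈ 1.1667)
Function('g')(I) = Add(-4, Mul(-1, I)) (Function('g')(I) = Mul(-1, Add(4, I)) = Add(-4, Mul(-1, I)))
Mul(Pow(Add(Mul(-3, Function('g')(-5)), F), 2), Function('f')(-8, 1)) = Mul(Pow(Add(Mul(-3, Add(-4, Mul(-1, -5))), Rational(7, 6)), 2), -5) = Mul(Pow(Add(Mul(-3, Add(-4, 5)), Rational(7, 6)), 2), -5) = Mul(Pow(Add(Mul(-3, 1), Rational(7, 6)), 2), -5) = Mul(Pow(Add(-3, Rational(7, 6)), 2), -5) = Mul(Pow(Rational(-11, 6), 2), -5) = Mul(Rational(121, 36), -5) = Rational(-605, 36)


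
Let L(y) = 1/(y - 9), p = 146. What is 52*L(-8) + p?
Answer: 2430/17 ≈ 142.94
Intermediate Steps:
L(y) = 1/(-9 + y)
52*L(-8) + p = 52/(-9 - 8) + 146 = 52/(-17) + 146 = 52*(-1/17) + 146 = -52/17 + 146 = 2430/17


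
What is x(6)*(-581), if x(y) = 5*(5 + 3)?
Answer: -23240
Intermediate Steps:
x(y) = 40 (x(y) = 5*8 = 40)
x(6)*(-581) = 40*(-581) = -23240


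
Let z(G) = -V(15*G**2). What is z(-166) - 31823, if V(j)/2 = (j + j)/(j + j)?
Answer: -31825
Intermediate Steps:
V(j) = 2 (V(j) = 2*((j + j)/(j + j)) = 2*((2*j)/((2*j))) = 2*((2*j)*(1/(2*j))) = 2*1 = 2)
z(G) = -2 (z(G) = -1*2 = -2)
z(-166) - 31823 = -2 - 31823 = -31825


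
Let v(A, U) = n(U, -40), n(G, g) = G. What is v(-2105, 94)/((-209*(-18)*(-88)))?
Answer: -47/165528 ≈ -0.00028394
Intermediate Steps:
v(A, U) = U
v(-2105, 94)/((-209*(-18)*(-88))) = 94/((-209*(-18)*(-88))) = 94/((3762*(-88))) = 94/(-331056) = 94*(-1/331056) = -47/165528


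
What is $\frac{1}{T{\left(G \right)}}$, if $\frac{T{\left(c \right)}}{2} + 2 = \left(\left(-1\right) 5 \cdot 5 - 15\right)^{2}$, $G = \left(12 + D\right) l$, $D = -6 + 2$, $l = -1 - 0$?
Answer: $\frac{1}{3196} \approx 0.00031289$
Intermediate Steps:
$l = -1$ ($l = -1 + 0 = -1$)
$D = -4$
$G = -8$ ($G = \left(12 - 4\right) \left(-1\right) = 8 \left(-1\right) = -8$)
$T{\left(c \right)} = 3196$ ($T{\left(c \right)} = -4 + 2 \left(\left(-1\right) 5 \cdot 5 - 15\right)^{2} = -4 + 2 \left(\left(-5\right) 5 - 15\right)^{2} = -4 + 2 \left(-25 - 15\right)^{2} = -4 + 2 \left(-40\right)^{2} = -4 + 2 \cdot 1600 = -4 + 3200 = 3196$)
$\frac{1}{T{\left(G \right)}} = \frac{1}{3196}$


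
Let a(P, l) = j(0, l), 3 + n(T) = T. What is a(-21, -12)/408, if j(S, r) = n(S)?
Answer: -1/136 ≈ -0.0073529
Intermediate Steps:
n(T) = -3 + T
j(S, r) = -3 + S
a(P, l) = -3 (a(P, l) = -3 + 0 = -3)
a(-21, -12)/408 = -3/408 = -3*1/408 = -1/136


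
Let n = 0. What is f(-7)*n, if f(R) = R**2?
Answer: 0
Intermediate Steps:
f(-7)*n = (-7)**2*0 = 49*0 = 0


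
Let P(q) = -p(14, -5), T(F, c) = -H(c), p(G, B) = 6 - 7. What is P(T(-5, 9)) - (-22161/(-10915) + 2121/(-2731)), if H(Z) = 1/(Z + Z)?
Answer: -7562111/29808865 ≈ -0.25369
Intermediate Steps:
H(Z) = 1/(2*Z)
p(G, B) = -1
T(F, c) = -1/(2*c)
P(q) = 1 (P(q) = -1*(-1) = 1)
P(T(-5, 9)) - (-22161/(-10915) + 2121/(-2731)) = 1 - (-22161/(-10915) + 2121/(-2731)) = 1 - (-22161*(-1/10915) + 2121*(-1/2731)) = 1 - (22161/10915 - 2121/2731) = 1 - 1*37370976/29808865 = 1 - 37370976/29808865 = -7562111/29808865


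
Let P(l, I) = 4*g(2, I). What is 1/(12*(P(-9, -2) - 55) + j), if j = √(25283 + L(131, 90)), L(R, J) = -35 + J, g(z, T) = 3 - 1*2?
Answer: -102/58201 - √25338/349206 ≈ -0.0022084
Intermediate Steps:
g(z, T) = 1 (g(z, T) = 3 - 2 = 1)
P(l, I) = 4 (P(l, I) = 4*1 = 4)
j = √25338 (j = √(25283 + (-35 + 90)) = √(25283 + 55) = √25338 ≈ 159.18)
1/(12*(P(-9, -2) - 55) + j) = 1/(12*(4 - 55) + √25338) = 1/(12*(-51) + √25338) = 1/(-612 + √25338)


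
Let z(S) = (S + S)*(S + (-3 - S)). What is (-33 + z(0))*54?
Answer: -1782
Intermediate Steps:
z(S) = -6*S (z(S) = (2*S)*(-3) = -6*S)
(-33 + z(0))*54 = (-33 - 6*0)*54 = (-33 + 0)*54 = -33*54 = -1782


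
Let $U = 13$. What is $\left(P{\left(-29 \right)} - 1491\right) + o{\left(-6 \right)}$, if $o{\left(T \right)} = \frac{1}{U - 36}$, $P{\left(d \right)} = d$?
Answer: $- \frac{34961}{23} \approx -1520.0$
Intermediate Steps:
$o{\left(T \right)} = - \frac{1}{23}$ ($o{\left(T \right)} = \frac{1}{13 - 36} = \frac{1}{-23} = - \frac{1}{23}$)
$\left(P{\left(-29 \right)} - 1491\right) + o{\left(-6 \right)} = \left(-29 - 1491\right) - \frac{1}{23} = -1520 - \frac{1}{23} = - \frac{34961}{23}$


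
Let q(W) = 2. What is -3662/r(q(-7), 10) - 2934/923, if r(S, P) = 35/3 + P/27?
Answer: -7093404/23075 ≈ -307.41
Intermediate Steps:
r(S, P) = 35/3 + P/27 (r(S, P) = 35*(⅓) + P*(1/27) = 35/3 + P/27)
-3662/r(q(-7), 10) - 2934/923 = -3662/(35/3 + (1/27)*10) - 2934/923 = -3662/(35/3 + 10/27) - 2934*1/923 = -3662/325/27 - 2934/923 = -3662*27/325 - 2934/923 = -98874/325 - 2934/923 = -7093404/23075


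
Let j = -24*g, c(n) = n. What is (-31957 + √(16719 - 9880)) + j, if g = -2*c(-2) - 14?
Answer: -31717 + √6839 ≈ -31634.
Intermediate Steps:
g = -10 (g = -2*(-2) - 14 = 4 - 14 = -10)
j = 240 (j = -24*(-10) = 240)
(-31957 + √(16719 - 9880)) + j = (-31957 + √(16719 - 9880)) + 240 = (-31957 + √6839) + 240 = -31717 + √6839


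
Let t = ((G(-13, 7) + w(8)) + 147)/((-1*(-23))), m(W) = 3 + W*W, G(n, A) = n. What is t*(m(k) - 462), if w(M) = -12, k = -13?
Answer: -35380/23 ≈ -1538.3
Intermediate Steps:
m(W) = 3 + W²
t = 122/23 (t = ((-13 - 12) + 147)/((-1*(-23))) = (-25 + 147)/23 = 122*(1/23) = 122/23 ≈ 5.3043)
t*(m(k) - 462) = 122*((3 + (-13)²) - 462)/23 = 122*((3 + 169) - 462)/23 = 122*(172 - 462)/23 = (122/23)*(-290) = -35380/23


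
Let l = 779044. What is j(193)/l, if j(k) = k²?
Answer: 37249/779044 ≈ 0.047814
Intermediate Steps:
j(193)/l = 193²/779044 = 37249*(1/779044) = 37249/779044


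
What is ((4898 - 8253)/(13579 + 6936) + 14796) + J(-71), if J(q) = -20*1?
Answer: 5511387/373 ≈ 14776.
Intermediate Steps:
J(q) = -20
((4898 - 8253)/(13579 + 6936) + 14796) + J(-71) = ((4898 - 8253)/(13579 + 6936) + 14796) - 20 = (-3355/20515 + 14796) - 20 = (-3355*1/20515 + 14796) - 20 = (-61/373 + 14796) - 20 = 5518847/373 - 20 = 5511387/373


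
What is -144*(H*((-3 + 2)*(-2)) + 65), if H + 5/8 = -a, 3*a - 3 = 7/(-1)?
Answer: -9564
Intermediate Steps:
a = -4/3 (a = 1 + (7/(-1))/3 = 1 + (7*(-1))/3 = 1 + (1/3)*(-7) = 1 - 7/3 = -4/3 ≈ -1.3333)
H = 17/24 (H = -5/8 - 1*(-4/3) = -5/8 + 4/3 = 17/24 ≈ 0.70833)
-144*(H*((-3 + 2)*(-2)) + 65) = -144*(17*((-3 + 2)*(-2))/24 + 65) = -144*(17*(-1*(-2))/24 + 65) = -144*((17/24)*2 + 65) = -144*(17/12 + 65) = -144*797/12 = -9564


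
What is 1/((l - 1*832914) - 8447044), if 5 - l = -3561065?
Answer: -1/5718888 ≈ -1.7486e-7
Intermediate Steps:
l = 3561070 (l = 5 - 1*(-3561065) = 5 + 3561065 = 3561070)
1/((l - 1*832914) - 8447044) = 1/((3561070 - 1*832914) - 8447044) = 1/((3561070 - 832914) - 8447044) = 1/(2728156 - 8447044) = 1/(-5718888) = -1/5718888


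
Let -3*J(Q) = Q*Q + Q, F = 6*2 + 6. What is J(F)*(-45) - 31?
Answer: 5099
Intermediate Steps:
F = 18 (F = 12 + 6 = 18)
J(Q) = -Q/3 - Q**2/3 (J(Q) = -(Q*Q + Q)/3 = -(Q**2 + Q)/3 = -(Q + Q**2)/3 = -Q/3 - Q**2/3)
J(F)*(-45) - 31 = -1/3*18*(1 + 18)*(-45) - 31 = -1/3*18*19*(-45) - 31 = -114*(-45) - 31 = 5130 - 31 = 5099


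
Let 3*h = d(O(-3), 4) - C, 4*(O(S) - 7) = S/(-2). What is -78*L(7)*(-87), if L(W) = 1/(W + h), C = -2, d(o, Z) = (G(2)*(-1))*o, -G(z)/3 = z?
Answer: 81432/269 ≈ 302.72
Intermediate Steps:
G(z) = -3*z
O(S) = 7 - S/8 (O(S) = 7 + (S/(-2))/4 = 7 + (S*(-½))/4 = 7 + (-S/2)/4 = 7 - S/8)
d(o, Z) = 6*o (d(o, Z) = (-3*2*(-1))*o = (-6*(-1))*o = 6*o)
h = 185/12 (h = (6*(7 - ⅛*(-3)) - 1*(-2))/3 = (6*(7 + 3/8) + 2)/3 = (6*(59/8) + 2)/3 = (177/4 + 2)/3 = (⅓)*(185/4) = 185/12 ≈ 15.417)
L(W) = 1/(185/12 + W) (L(W) = 1/(W + 185/12) = 1/(185/12 + W))
-78*L(7)*(-87) = -936/(185 + 12*7)*(-87) = -936/(185 + 84)*(-87) = -936/269*(-87) = 81432/269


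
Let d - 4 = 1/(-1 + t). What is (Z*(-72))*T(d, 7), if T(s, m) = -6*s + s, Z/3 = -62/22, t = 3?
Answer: -150660/11 ≈ -13696.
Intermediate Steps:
Z = -93/11 (Z = 3*(-62/22) = 3*(-62*1/22) = 3*(-31/11) = -93/11 ≈ -8.4545)
d = 9/2 (d = 4 + 1/(-1 + 3) = 4 + 1/2 = 4 + ½ = 9/2 ≈ 4.5000)
T(s, m) = -5*s
(Z*(-72))*T(d, 7) = (-93/11*(-72))*(-5*9/2) = (6696/11)*(-45/2) = -150660/11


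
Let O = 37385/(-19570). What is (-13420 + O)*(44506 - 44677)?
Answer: 472800213/206 ≈ 2.2951e+6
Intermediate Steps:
O = -7477/3914 (O = 37385*(-1/19570) = -7477/3914 ≈ -1.9103)
(-13420 + O)*(44506 - 44677) = (-13420 - 7477/3914)*(44506 - 44677) = -52533357/3914*(-171) = 472800213/206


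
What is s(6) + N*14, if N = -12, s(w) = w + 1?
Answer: -161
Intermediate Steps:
s(w) = 1 + w
s(6) + N*14 = (1 + 6) - 12*14 = 7 - 168 = -161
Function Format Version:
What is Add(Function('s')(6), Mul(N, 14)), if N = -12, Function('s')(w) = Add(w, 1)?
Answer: -161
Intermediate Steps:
Function('s')(w) = Add(1, w)
Add(Function('s')(6), Mul(N, 14)) = Add(Add(1, 6), Mul(-12, 14)) = Add(7, -168) = -161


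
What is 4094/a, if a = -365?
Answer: -4094/365 ≈ -11.216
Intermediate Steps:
4094/a = 4094/(-365) = 4094*(-1/365) = -4094/365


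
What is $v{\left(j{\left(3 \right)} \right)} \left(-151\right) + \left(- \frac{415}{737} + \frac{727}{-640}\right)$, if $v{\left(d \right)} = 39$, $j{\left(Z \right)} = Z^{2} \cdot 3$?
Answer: $- \frac{2778524919}{471680} \approx -5890.7$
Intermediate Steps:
$j{\left(Z \right)} = 3 Z^{2}$
$v{\left(j{\left(3 \right)} \right)} \left(-151\right) + \left(- \frac{415}{737} + \frac{727}{-640}\right) = 39 \left(-151\right) + \left(- \frac{415}{737} + \frac{727}{-640}\right) = -5889 + \left(\left(-415\right) \frac{1}{737} + 727 \left(- \frac{1}{640}\right)\right) = -5889 - \frac{801399}{471680} = - \frac{2778524919}{471680}$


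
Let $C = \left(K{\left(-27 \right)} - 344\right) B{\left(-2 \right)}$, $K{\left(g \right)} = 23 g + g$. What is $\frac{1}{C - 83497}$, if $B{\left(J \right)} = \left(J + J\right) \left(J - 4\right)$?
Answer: $- \frac{1}{107305} \approx -9.3192 \cdot 10^{-6}$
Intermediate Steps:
$K{\left(g \right)} = 24 g$
$B{\left(J \right)} = 2 J \left(-4 + J\right)$
$C = -23808$ ($C = \left(24 \left(-27\right) - 344\right) 2 \left(-2\right) \left(-4 - 2\right) = \left(-648 - 344\right) 2 \left(-2\right) \left(-6\right) = \left(-992\right) 24 = -23808$)
$\frac{1}{C - 83497} = \frac{1}{-23808 - 83497} = \frac{1}{-107305} = - \frac{1}{107305}$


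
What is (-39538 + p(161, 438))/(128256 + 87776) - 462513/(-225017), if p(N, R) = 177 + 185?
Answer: 11387792803/6076359068 ≈ 1.8741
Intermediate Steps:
p(N, R) = 362
(-39538 + p(161, 438))/(128256 + 87776) - 462513/(-225017) = (-39538 + 362)/(128256 + 87776) - 462513/(-225017) = -39176/216032 - 462513*(-1)/225017 = -39176*1/216032 - 1*(-462513/225017) = -4897/27004 + 462513/225017 = 11387792803/6076359068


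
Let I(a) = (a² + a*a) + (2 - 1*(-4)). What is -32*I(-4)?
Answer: -1216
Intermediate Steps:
I(a) = 6 + 2*a² (I(a) = (a² + a²) + (2 + 4) = 2*a² + 6 = 6 + 2*a²)
-32*I(-4) = -32*(6 + 2*(-4)²) = -32*(6 + 2*16) = -32*(6 + 32) = -32*38 = -1216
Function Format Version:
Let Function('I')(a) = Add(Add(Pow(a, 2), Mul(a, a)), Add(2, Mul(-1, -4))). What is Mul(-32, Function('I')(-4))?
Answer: -1216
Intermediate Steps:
Function('I')(a) = Add(6, Mul(2, Pow(a, 2))) (Function('I')(a) = Add(Add(Pow(a, 2), Pow(a, 2)), Add(2, 4)) = Add(Mul(2, Pow(a, 2)), 6) = Add(6, Mul(2, Pow(a, 2))))
Mul(-32, Function('I')(-4)) = Mul(-32, Add(6, Mul(2, Pow(-4, 2)))) = Mul(-32, Add(6, Mul(2, 16))) = Mul(-32, Add(6, 32)) = Mul(-32, 38) = -1216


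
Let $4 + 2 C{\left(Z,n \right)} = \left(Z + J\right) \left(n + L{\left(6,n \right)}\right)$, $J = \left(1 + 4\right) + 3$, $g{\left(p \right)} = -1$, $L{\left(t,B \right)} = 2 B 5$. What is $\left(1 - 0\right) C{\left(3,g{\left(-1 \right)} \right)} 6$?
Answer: $-375$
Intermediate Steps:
$L{\left(t,B \right)} = 10 B$
$J = 8$ ($J = 5 + 3 = 8$)
$C{\left(Z,n \right)} = -2 + \frac{11 n \left(8 + Z\right)}{2}$ ($C{\left(Z,n \right)} = -2 + \frac{\left(Z + 8\right) \left(n + 10 n\right)}{2} = -2 + \frac{\left(8 + Z\right) 11 n}{2} = -2 + \frac{11 n \left(8 + Z\right)}{2}$)
$\left(1 - 0\right) C{\left(3,g{\left(-1 \right)} \right)} 6 = \left(1 - 0\right) \left(-2 + 44 \left(-1\right) + \frac{11}{2} \cdot 3 \left(-1\right)\right) 6 = \left(1 + 0\right) \left(-2 - 44 - \frac{33}{2}\right) 6 = 1 \left(- \frac{125}{2}\right) 6 = \left(- \frac{125}{2}\right) 6 = -375$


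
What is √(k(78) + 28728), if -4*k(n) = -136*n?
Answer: 2*√7845 ≈ 177.14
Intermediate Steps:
k(n) = 34*n (k(n) = -(-34)*n = 34*n)
√(k(78) + 28728) = √(34*78 + 28728) = √(2652 + 28728) = √31380 = 2*√7845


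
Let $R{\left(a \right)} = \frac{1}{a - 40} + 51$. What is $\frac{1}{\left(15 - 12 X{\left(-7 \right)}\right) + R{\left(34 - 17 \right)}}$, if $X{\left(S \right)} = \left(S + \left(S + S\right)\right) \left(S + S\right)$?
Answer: $- \frac{23}{79627} \approx -0.00028885$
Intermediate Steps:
$X{\left(S \right)} = 6 S^{2}$ ($X{\left(S \right)} = \left(S + 2 S\right) 2 S = 3 S 2 S = 6 S^{2}$)
$R{\left(a \right)} = 51 + \frac{1}{-40 + a}$ ($R{\left(a \right)} = \frac{1}{-40 + a} + 51 = 51 + \frac{1}{-40 + a}$)
$\frac{1}{\left(15 - 12 X{\left(-7 \right)}\right) + R{\left(34 - 17 \right)}} = \frac{1}{\left(15 - 12 \cdot 6 \left(-7\right)^{2}\right) + \frac{-2039 + 51 \left(34 - 17\right)}{-40 + \left(34 - 17\right)}} = \frac{1}{\left(15 - 12 \cdot 6 \cdot 49\right) + \frac{-2039 + 51 \cdot 17}{-40 + 17}} = \frac{1}{\left(15 - 3528\right) + \frac{-2039 + 867}{-23}} = \frac{1}{\left(15 - 3528\right) - - \frac{1172}{23}} = \frac{1}{-3513 + \frac{1172}{23}} = \frac{1}{- \frac{79627}{23}} = - \frac{23}{79627}$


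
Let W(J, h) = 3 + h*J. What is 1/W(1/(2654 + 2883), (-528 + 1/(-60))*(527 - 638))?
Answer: 110740/1504417 ≈ 0.073610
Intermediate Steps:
W(J, h) = 3 + J*h
1/W(1/(2654 + 2883), (-528 + 1/(-60))*(527 - 638)) = 1/(3 + ((-528 + 1/(-60))*(527 - 638))/(2654 + 2883)) = 1/(3 + ((-528 - 1/60)*(-111))/5537) = 1/(3 + (-31681/60*(-111))/5537) = 1/(3 + (1/5537)*(1172197/20)) = 1/(3 + 1172197/110740) = 1/(1504417/110740) = 110740/1504417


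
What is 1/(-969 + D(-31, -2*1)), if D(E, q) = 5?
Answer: -1/964 ≈ -0.0010373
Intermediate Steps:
1/(-969 + D(-31, -2*1)) = 1/(-969 + 5) = 1/(-964) = -1/964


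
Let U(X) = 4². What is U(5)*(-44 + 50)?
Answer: 96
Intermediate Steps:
U(X) = 16
U(5)*(-44 + 50) = 16*(-44 + 50) = 16*6 = 96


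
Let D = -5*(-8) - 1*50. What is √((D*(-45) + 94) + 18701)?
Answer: √19245 ≈ 138.73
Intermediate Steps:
D = -10 (D = 40 - 50 = -10)
√((D*(-45) + 94) + 18701) = √((-10*(-45) + 94) + 18701) = √((450 + 94) + 18701) = √(544 + 18701) = √19245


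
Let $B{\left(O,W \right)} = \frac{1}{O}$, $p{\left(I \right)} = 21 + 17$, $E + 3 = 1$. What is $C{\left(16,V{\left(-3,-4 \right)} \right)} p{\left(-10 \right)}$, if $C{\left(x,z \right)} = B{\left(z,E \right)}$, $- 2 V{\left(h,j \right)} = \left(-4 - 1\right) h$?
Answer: $- \frac{76}{15} \approx -5.0667$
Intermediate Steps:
$V{\left(h,j \right)} = \frac{5 h}{2}$ ($V{\left(h,j \right)} = - \frac{\left(-4 - 1\right) h}{2} = - \frac{\left(-5\right) h}{2} = \frac{5 h}{2}$)
$E = -2$ ($E = -3 + 1 = -2$)
$p{\left(I \right)} = 38$
$C{\left(x,z \right)} = \frac{1}{z}$
$C{\left(16,V{\left(-3,-4 \right)} \right)} p{\left(-10 \right)} = \frac{1}{\frac{5}{2} \left(-3\right)} 38 = \frac{1}{- \frac{15}{2}} \cdot 38 = \left(- \frac{2}{15}\right) 38 = - \frac{76}{15}$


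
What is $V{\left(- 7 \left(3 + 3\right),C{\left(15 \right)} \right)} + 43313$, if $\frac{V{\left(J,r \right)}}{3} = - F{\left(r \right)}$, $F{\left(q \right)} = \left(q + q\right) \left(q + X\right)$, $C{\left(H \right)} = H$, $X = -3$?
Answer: $42233$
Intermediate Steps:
$F{\left(q \right)} = 2 q \left(-3 + q\right)$ ($F{\left(q \right)} = \left(q + q\right) \left(q - 3\right) = 2 q \left(-3 + q\right)$)
$V{\left(J,r \right)} = - 6 r \left(-3 + r\right)$ ($V{\left(J,r \right)} = 3 \left(- 2 r \left(-3 + r\right)\right) = - 6 r \left(-3 + r\right)$)
$V{\left(- 7 \left(3 + 3\right),C{\left(15 \right)} \right)} + 43313 = 6 \cdot 15 \left(3 - 15\right) + 43313 = 6 \cdot 15 \left(-12\right) + 43313 = -1080 + 43313 = 42233$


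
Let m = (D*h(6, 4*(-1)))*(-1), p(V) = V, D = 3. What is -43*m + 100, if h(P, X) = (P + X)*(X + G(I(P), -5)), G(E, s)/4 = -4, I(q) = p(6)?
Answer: -5060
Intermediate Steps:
I(q) = 6
G(E, s) = -16 (G(E, s) = 4*(-4) = -16)
h(P, X) = (-16 + X)*(P + X) (h(P, X) = (P + X)*(X - 16) = (P + X)*(-16 + X) = (-16 + X)*(P + X))
m = 120 (m = (3*((4*(-1))² - 16*6 - 64*(-1) + 6*(4*(-1))))*(-1) = (3*((-4)² - 96 - 16*(-4) + 6*(-4)))*(-1) = (3*(16 - 96 + 64 - 24))*(-1) = (3*(-40))*(-1) = -120*(-1) = 120)
-43*m + 100 = -43*120 + 100 = -5160 + 100 = -5060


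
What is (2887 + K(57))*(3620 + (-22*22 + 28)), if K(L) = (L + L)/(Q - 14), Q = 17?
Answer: 9254700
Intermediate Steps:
K(L) = 2*L/3 (K(L) = (L + L)/(17 - 14) = (2*L)/3 = (2*L)*(1/3) = 2*L/3)
(2887 + K(57))*(3620 + (-22*22 + 28)) = (2887 + (2/3)*57)*(3620 + (-22*22 + 28)) = (2887 + 38)*(3620 + (-484 + 28)) = 2925*(3620 - 456) = 2925*3164 = 9254700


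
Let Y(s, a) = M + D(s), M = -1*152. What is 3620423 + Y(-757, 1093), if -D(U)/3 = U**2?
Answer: 1901124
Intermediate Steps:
M = -152
D(U) = -3*U**2
Y(s, a) = -152 - 3*s**2
3620423 + Y(-757, 1093) = 3620423 + (-152 - 3*(-757)**2) = 3620423 + (-152 - 3*573049) = 3620423 + (-152 - 1719147) = 3620423 - 1719299 = 1901124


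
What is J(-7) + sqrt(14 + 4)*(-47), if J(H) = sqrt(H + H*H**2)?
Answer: -141*sqrt(2) + 5*I*sqrt(14) ≈ -199.4 + 18.708*I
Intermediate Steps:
J(H) = sqrt(H + H**3)
J(-7) + sqrt(14 + 4)*(-47) = sqrt(-7 + (-7)**3) + sqrt(14 + 4)*(-47) = sqrt(-7 - 343) + sqrt(18)*(-47) = sqrt(-350) + (3*sqrt(2))*(-47) = 5*I*sqrt(14) - 141*sqrt(2) = -141*sqrt(2) + 5*I*sqrt(14)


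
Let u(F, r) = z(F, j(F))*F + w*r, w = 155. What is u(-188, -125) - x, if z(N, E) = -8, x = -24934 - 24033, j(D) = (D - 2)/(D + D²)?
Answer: 31096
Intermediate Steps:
j(D) = (-2 + D)/(D + D²)
x = -48967
u(F, r) = -8*F + 155*r
u(-188, -125) - x = (-8*(-188) + 155*(-125)) - 1*(-48967) = (1504 - 19375) + 48967 = -17871 + 48967 = 31096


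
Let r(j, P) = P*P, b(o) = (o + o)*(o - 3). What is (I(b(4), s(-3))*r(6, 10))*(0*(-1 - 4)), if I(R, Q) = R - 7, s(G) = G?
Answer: 0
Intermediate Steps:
b(o) = 2*o*(-3 + o) (b(o) = (2*o)*(-3 + o) = 2*o*(-3 + o))
r(j, P) = P²
I(R, Q) = -7 + R
(I(b(4), s(-3))*r(6, 10))*(0*(-1 - 4)) = ((-7 + 2*4*(-3 + 4))*10²)*(0*(-1 - 4)) = ((-7 + 2*4*1)*100)*(0*(-5)) = ((-7 + 8)*100)*0 = (1*100)*0 = 100*0 = 0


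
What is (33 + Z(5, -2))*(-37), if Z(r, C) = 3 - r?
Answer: -1147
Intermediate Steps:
(33 + Z(5, -2))*(-37) = (33 + (3 - 1*5))*(-37) = (33 + (3 - 5))*(-37) = (33 - 2)*(-37) = 31*(-37) = -1147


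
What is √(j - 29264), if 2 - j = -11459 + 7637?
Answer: 4*I*√1590 ≈ 159.5*I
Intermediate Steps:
j = 3824 (j = 2 - (-11459 + 7637) = 2 - 1*(-3822) = 2 + 3822 = 3824)
√(j - 29264) = √(3824 - 29264) = √(-25440) = 4*I*√1590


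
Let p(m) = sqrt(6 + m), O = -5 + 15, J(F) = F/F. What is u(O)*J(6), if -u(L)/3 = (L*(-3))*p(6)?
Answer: 180*sqrt(3) ≈ 311.77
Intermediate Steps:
J(F) = 1
O = 10
u(L) = 18*L*sqrt(3) (u(L) = -3*L*(-3)*sqrt(6 + 6) = -3*(-3*L)*sqrt(12) = -3*(-3*L)*2*sqrt(3) = -(-18)*L*sqrt(3) = 18*L*sqrt(3))
u(O)*J(6) = (18*10*sqrt(3))*1 = (180*sqrt(3))*1 = 180*sqrt(3)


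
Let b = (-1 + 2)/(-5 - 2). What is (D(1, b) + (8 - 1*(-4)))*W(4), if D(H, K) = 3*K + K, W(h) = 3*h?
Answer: 960/7 ≈ 137.14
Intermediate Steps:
b = -⅐ (b = 1/(-7) = 1*(-⅐) = -⅐ ≈ -0.14286)
D(H, K) = 4*K
(D(1, b) + (8 - 1*(-4)))*W(4) = (4*(-⅐) + (8 - 1*(-4)))*(3*4) = (-4/7 + (8 + 4))*12 = (-4/7 + 12)*12 = (80/7)*12 = 960/7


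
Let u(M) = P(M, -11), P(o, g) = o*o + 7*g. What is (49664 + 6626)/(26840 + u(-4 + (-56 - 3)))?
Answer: 2165/1182 ≈ 1.8316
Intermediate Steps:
P(o, g) = o² + 7*g
u(M) = -77 + M² (u(M) = M² + 7*(-11) = M² - 77 = -77 + M²)
(49664 + 6626)/(26840 + u(-4 + (-56 - 3))) = (49664 + 6626)/(26840 + (-77 + (-4 + (-56 - 3))²)) = 56290/(26840 + (-77 + (-4 - 59)²)) = 56290/(26840 + (-77 + (-63)²)) = 56290/(26840 + (-77 + 3969)) = 56290/(26840 + 3892) = 56290/30732 = 56290*(1/30732) = 2165/1182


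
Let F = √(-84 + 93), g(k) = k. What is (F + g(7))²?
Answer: 100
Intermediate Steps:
F = 3 (F = √9 = 3)
(F + g(7))² = (3 + 7)² = 10² = 100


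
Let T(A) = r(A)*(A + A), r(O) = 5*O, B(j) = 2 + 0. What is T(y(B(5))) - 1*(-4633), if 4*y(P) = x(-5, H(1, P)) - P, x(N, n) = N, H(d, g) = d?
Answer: 37309/8 ≈ 4663.6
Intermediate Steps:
B(j) = 2
y(P) = -5/4 - P/4 (y(P) = (-5 - P)/4 = -5/4 - P/4)
T(A) = 10*A² (T(A) = (5*A)*(A + A) = (5*A)*(2*A) = 10*A²)
T(y(B(5))) - 1*(-4633) = 10*(-5/4 - ¼*2)² - 1*(-4633) = 10*(-5/4 - ½)² + 4633 = 10*(-7/4)² + 4633 = 10*(49/16) + 4633 = 245/8 + 4633 = 37309/8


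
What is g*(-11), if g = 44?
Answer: -484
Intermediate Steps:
g*(-11) = 44*(-11) = -484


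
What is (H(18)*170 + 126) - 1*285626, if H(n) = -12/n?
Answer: -856840/3 ≈ -2.8561e+5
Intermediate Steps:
(H(18)*170 + 126) - 1*285626 = (-12/18*170 + 126) - 1*285626 = (-12*1/18*170 + 126) - 285626 = (-2/3*170 + 126) - 285626 = (-340/3 + 126) - 285626 = 38/3 - 285626 = -856840/3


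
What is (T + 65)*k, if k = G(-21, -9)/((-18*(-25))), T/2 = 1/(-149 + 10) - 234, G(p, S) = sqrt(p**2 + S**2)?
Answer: -18673*sqrt(58)/6950 ≈ -20.462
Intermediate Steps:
G(p, S) = sqrt(S**2 + p**2)
T = -65054/139 (T = 2*(1/(-149 + 10) - 234) = 2*(1/(-139) - 234) = 2*(-1/139 - 234) = 2*(-32527/139) = -65054/139 ≈ -468.01)
k = sqrt(58)/150 (k = sqrt((-9)**2 + (-21)**2)/((-18*(-25))) = sqrt(81 + 441)/450 = sqrt(522)*(1/450) = (3*sqrt(58))*(1/450) = sqrt(58)/150 ≈ 0.050772)
(T + 65)*k = (-65054/139 + 65)*(sqrt(58)/150) = -18673*sqrt(58)/6950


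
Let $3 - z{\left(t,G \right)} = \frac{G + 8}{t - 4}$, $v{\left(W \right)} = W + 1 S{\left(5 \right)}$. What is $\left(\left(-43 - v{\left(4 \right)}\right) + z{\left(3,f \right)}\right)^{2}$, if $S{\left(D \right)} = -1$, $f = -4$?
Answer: $1521$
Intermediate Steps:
$v{\left(W \right)} = -1 + W$ ($v{\left(W \right)} = W + 1 \left(-1\right) = W - 1 = -1 + W$)
$z{\left(t,G \right)} = 3 - \frac{8 + G}{-4 + t}$ ($z{\left(t,G \right)} = 3 - \frac{G + 8}{t - 4} = 3 - \frac{8 + G}{-4 + t}$)
$\left(\left(-43 - v{\left(4 \right)}\right) + z{\left(3,f \right)}\right)^{2} = \left(\left(-43 - \left(-1 + 4\right)\right) + \frac{-20 - -4 + 3 \cdot 3}{-4 + 3}\right)^{2} = \left(\left(-43 - 3\right) + \frac{-20 + 4 + 9}{-1}\right)^{2} = \left(\left(-43 - 3\right) - -7\right)^{2} = \left(-46 + 7\right)^{2} = \left(-39\right)^{2} = 1521$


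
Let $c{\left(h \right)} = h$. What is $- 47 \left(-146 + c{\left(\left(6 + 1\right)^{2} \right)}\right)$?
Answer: $4559$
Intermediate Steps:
$- 47 \left(-146 + c{\left(\left(6 + 1\right)^{2} \right)}\right) = - 47 \left(-146 + \left(6 + 1\right)^{2}\right) = - 47 \left(-146 + 7^{2}\right) = - 47 \left(-146 + 49\right) = \left(-47\right) \left(-97\right) = 4559$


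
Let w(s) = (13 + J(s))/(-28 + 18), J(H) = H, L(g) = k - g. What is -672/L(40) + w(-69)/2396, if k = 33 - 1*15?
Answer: 1006397/32945 ≈ 30.548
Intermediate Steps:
k = 18 (k = 33 - 15 = 18)
L(g) = 18 - g
w(s) = -13/10 - s/10 (w(s) = (13 + s)/(-28 + 18) = (13 + s)/(-10) = (13 + s)*(-1/10) = -13/10 - s/10)
-672/L(40) + w(-69)/2396 = -672/(18 - 1*40) + (-13/10 - 1/10*(-69))/2396 = -672/(18 - 40) + (-13/10 + 69/10)*(1/2396) = -672/(-22) + (28/5)*(1/2396) = -672*(-1/22) + 7/2995 = 336/11 + 7/2995 = 1006397/32945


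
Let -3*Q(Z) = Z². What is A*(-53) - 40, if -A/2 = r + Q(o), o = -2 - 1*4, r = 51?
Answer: 4094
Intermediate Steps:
o = -6 (o = -2 - 4 = -6)
Q(Z) = -Z²/3
A = -78 (A = -2*(51 - ⅓*(-6)²) = -2*(51 - ⅓*36) = -2*(51 - 12) = -2*39 = -78)
A*(-53) - 40 = -78*(-53) - 40 = 4134 - 40 = 4094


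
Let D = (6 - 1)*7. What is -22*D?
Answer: -770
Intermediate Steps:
D = 35 (D = 5*7 = 35)
-22*D = -22*35 = -770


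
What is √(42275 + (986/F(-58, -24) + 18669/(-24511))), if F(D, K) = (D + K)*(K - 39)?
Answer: √1167343510528643/166173 ≈ 205.61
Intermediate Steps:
F(D, K) = (-39 + K)*(D + K) (F(D, K) = (D + K)*(-39 + K) = (-39 + K)*(D + K))
√(42275 + (986/F(-58, -24) + 18669/(-24511))) = √(42275 + (986/((-24)² - 39*(-58) - 39*(-24) - 58*(-24)) + 18669/(-24511))) = √(42275 + (986/(576 + 2262 + 936 + 1392) + 18669*(-1/24511))) = √(42275 + (986/5166 - 147/193)) = √(42275 + (986*(1/5166) - 147/193)) = √(42275 + (493/2583 - 147/193)) = √(42275 - 284552/498519) = √(21074606173/498519) = √1167343510528643/166173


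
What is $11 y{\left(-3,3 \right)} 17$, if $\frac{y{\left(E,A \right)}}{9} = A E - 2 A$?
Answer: $-25245$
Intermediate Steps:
$y{\left(E,A \right)} = - 18 A + 9 A E$ ($y{\left(E,A \right)} = 9 \left(A E - 2 A\right) = 9 \left(- 2 A + A E\right) = - 18 A + 9 A E$)
$11 y{\left(-3,3 \right)} 17 = 11 \cdot 9 \cdot 3 \left(-2 - 3\right) 17 = 11 \cdot 9 \cdot 3 \left(-5\right) 17 = 11 \left(-135\right) 17 = \left(-1485\right) 17 = -25245$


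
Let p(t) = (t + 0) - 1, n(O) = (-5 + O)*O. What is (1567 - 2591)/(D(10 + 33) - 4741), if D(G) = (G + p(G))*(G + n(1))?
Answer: 512/713 ≈ 0.71809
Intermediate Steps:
n(O) = O*(-5 + O)
p(t) = -1 + t (p(t) = t - 1 = -1 + t)
D(G) = (-1 + 2*G)*(-4 + G) (D(G) = (G + (-1 + G))*(G + 1*(-5 + 1)) = (-1 + 2*G)*(G + 1*(-4)) = (-1 + 2*G)*(G - 4) = (-1 + 2*G)*(-4 + G))
(1567 - 2591)/(D(10 + 33) - 4741) = (1567 - 2591)/((4 - 9*(10 + 33) + 2*(10 + 33)**2) - 4741) = -1024/((4 - 9*43 + 2*43**2) - 4741) = -1024/((4 - 387 + 2*1849) - 4741) = -1024/((4 - 387 + 3698) - 4741) = -1024/(3315 - 4741) = -1024/(-1426) = -1024*(-1/1426) = 512/713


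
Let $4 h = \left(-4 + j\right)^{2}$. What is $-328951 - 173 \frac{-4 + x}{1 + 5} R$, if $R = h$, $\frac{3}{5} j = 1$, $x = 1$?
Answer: $- \frac{23675995}{72} \approx -3.2883 \cdot 10^{5}$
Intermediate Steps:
$j = \frac{5}{3}$ ($j = \frac{5}{3} \cdot 1 = \frac{5}{3} \approx 1.6667$)
$h = \frac{49}{36}$ ($h = \frac{\left(-4 + \frac{5}{3}\right)^{2}}{4} = \frac{\left(- \frac{7}{3}\right)^{2}}{4} = \frac{1}{4} \cdot \frac{49}{9} = \frac{49}{36} \approx 1.3611$)
$R = \frac{49}{36} \approx 1.3611$
$-328951 - 173 \frac{-4 + x}{1 + 5} R = -328951 - 173 \frac{-4 + 1}{1 + 5} \cdot \frac{49}{36} = -328951 - 173 - \frac{3}{6} \cdot \frac{49}{36} = -328951 - 173 \left(-3\right) \frac{1}{6} \cdot \frac{49}{36} = -328951 - 173 \left(\left(- \frac{1}{2}\right) \frac{49}{36}\right) = -328951 - - \frac{8477}{72} = -328951 + \frac{8477}{72} = - \frac{23675995}{72}$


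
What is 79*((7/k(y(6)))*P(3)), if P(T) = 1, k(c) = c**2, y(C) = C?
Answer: 553/36 ≈ 15.361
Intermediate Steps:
79*((7/k(y(6)))*P(3)) = 79*((7/6**2)*1) = 79*((7/36)*1) = 79*(7/36) = 553/36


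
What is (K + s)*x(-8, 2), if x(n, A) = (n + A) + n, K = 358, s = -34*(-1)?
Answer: -5488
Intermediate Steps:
s = 34
x(n, A) = A + 2*n (x(n, A) = (A + n) + n = A + 2*n)
(K + s)*x(-8, 2) = (358 + 34)*(2 + 2*(-8)) = 392*(2 - 16) = 392*(-14) = -5488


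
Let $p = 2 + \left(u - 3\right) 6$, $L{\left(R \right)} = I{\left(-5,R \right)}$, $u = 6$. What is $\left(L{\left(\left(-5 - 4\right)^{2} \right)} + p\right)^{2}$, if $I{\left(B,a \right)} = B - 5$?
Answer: $100$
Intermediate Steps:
$I{\left(B,a \right)} = -5 + B$
$L{\left(R \right)} = -10$ ($L{\left(R \right)} = -5 - 5 = -10$)
$p = 20$ ($p = 2 + \left(6 - 3\right) 6 = 2 + 3 \cdot 6 = 2 + 18 = 20$)
$\left(L{\left(\left(-5 - 4\right)^{2} \right)} + p\right)^{2} = \left(-10 + 20\right)^{2} = 10^{2} = 100$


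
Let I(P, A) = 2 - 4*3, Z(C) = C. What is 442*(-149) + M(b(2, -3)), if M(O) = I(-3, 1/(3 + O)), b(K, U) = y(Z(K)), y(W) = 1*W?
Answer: -65868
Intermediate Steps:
y(W) = W
b(K, U) = K
I(P, A) = -10 (I(P, A) = 2 - 12 = -10)
M(O) = -10
442*(-149) + M(b(2, -3)) = 442*(-149) - 10 = -65858 - 10 = -65868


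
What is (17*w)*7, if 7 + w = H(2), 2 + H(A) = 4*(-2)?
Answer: -2023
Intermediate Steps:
H(A) = -10 (H(A) = -2 + 4*(-2) = -2 - 8 = -10)
w = -17 (w = -7 - 10 = -17)
(17*w)*7 = (17*(-17))*7 = -289*7 = -2023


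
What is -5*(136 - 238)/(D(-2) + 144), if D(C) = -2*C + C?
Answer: 255/73 ≈ 3.4931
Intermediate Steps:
D(C) = -C
-5*(136 - 238)/(D(-2) + 144) = -5*(136 - 238)/(-1*(-2) + 144) = -(-510)/(2 + 144) = -(-510)/146 = -5*(-51/73) = 255/73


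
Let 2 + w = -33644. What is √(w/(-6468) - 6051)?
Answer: I*√1290439326/462 ≈ 77.755*I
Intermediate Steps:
w = -33646 (w = -2 - 33644 = -33646)
√(w/(-6468) - 6051) = √(-33646/(-6468) - 6051) = √(-33646*(-1/6468) - 6051) = √(16823/3234 - 6051) = √(-19552111/3234) = I*√1290439326/462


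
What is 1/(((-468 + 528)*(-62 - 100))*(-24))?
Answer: 1/233280 ≈ 4.2867e-6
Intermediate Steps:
1/(((-468 + 528)*(-62 - 100))*(-24)) = 1/((60*(-162))*(-24)) = 1/(-9720*(-24)) = 1/233280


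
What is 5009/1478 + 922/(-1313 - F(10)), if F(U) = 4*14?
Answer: 5494605/2023382 ≈ 2.7156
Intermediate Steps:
F(U) = 56
5009/1478 + 922/(-1313 - F(10)) = 5009/1478 + 922/(-1313 - 1*56) = 5009*(1/1478) + 922/(-1313 - 56) = 5009/1478 + 922/(-1369) = 5009/1478 + 922*(-1/1369) = 5009/1478 - 922/1369 = 5494605/2023382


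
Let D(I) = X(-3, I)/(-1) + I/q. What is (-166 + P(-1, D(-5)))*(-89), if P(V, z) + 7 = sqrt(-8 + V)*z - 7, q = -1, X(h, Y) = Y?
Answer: 16020 - 2670*I ≈ 16020.0 - 2670.0*I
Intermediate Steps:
D(I) = -2*I (D(I) = I/(-1) + I/(-1) = I*(-1) + I*(-1) = -I - I = -2*I)
P(V, z) = -14 + z*sqrt(-8 + V) (P(V, z) = -7 + (sqrt(-8 + V)*z - 7) = -7 + (z*sqrt(-8 + V) - 7) = -7 + (-7 + z*sqrt(-8 + V)) = -14 + z*sqrt(-8 + V))
(-166 + P(-1, D(-5)))*(-89) = (-166 + (-14 + (-2*(-5))*sqrt(-8 - 1)))*(-89) = (-166 + (-14 + 10*sqrt(-9)))*(-89) = (-166 + (-14 + 10*(3*I)))*(-89) = (-166 + (-14 + 30*I))*(-89) = (-180 + 30*I)*(-89) = 16020 - 2670*I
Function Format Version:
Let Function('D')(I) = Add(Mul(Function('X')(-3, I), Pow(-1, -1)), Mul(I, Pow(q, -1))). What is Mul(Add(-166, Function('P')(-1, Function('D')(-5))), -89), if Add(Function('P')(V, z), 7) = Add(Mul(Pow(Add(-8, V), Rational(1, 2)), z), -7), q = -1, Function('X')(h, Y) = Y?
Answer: Add(16020, Mul(-2670, I)) ≈ Add(16020., Mul(-2670.0, I))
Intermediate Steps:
Function('D')(I) = Mul(-2, I) (Function('D')(I) = Add(Mul(I, Pow(-1, -1)), Mul(I, Pow(-1, -1))) = Add(Mul(I, -1), Mul(I, -1)) = Add(Mul(-1, I), Mul(-1, I)) = Mul(-2, I))
Function('P')(V, z) = Add(-14, Mul(z, Pow(Add(-8, V), Rational(1, 2)))) (Function('P')(V, z) = Add(-7, Add(Mul(Pow(Add(-8, V), Rational(1, 2)), z), -7)) = Add(-7, Add(Mul(z, Pow(Add(-8, V), Rational(1, 2))), -7)) = Add(-7, Add(-7, Mul(z, Pow(Add(-8, V), Rational(1, 2))))) = Add(-14, Mul(z, Pow(Add(-8, V), Rational(1, 2)))))
Mul(Add(-166, Function('P')(-1, Function('D')(-5))), -89) = Mul(Add(-166, Add(-14, Mul(Mul(-2, -5), Pow(Add(-8, -1), Rational(1, 2))))), -89) = Mul(Add(-166, Add(-14, Mul(10, Pow(-9, Rational(1, 2))))), -89) = Mul(Add(-166, Add(-14, Mul(10, Mul(3, I)))), -89) = Mul(Add(-166, Add(-14, Mul(30, I))), -89) = Mul(Add(-180, Mul(30, I)), -89) = Add(16020, Mul(-2670, I))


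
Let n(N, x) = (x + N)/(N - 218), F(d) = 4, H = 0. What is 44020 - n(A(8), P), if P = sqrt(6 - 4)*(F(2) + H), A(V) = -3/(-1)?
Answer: 9464303/215 + 4*sqrt(2)/215 ≈ 44020.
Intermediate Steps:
A(V) = 3 (A(V) = -3*(-1) = 3)
P = 4*sqrt(2) (P = sqrt(6 - 4)*(4 + 0) = sqrt(2)*4 = 4*sqrt(2) ≈ 5.6569)
n(N, x) = (N + x)/(-218 + N)
44020 - n(A(8), P) = 44020 - (3 + 4*sqrt(2))/(-218 + 3) = 44020 - (3 + 4*sqrt(2))/(-215) = 44020 - (-1)*(3 + 4*sqrt(2))/215 = 44020 - (-3/215 - 4*sqrt(2)/215) = 44020 + (3/215 + 4*sqrt(2)/215) = 9464303/215 + 4*sqrt(2)/215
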